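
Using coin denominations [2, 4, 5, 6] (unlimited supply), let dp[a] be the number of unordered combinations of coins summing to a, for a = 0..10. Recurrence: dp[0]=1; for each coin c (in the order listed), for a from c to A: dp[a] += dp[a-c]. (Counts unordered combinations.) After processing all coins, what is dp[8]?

after  coin     0     1     2     3     4     5     6     7     8     9    10
          2     1     0     1     0     1     0     1     0     1     0     1
          4     1     0     1     0     2     0     2     0     3     0     3
          5     1     0     1     0     2     1     2     1     3     2     4
          6     1     0     1     0     2     1     3     1     4     2     6

4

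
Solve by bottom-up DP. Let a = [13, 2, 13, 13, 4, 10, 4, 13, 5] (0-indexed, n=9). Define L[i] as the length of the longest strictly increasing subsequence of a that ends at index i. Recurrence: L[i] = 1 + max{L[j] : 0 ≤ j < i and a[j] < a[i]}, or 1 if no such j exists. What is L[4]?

2

   i    0    1    2    3    4    5    6    7    8
a[i]   13    2   13   13    4   10    4   13    5
L[i]    1    1    2    2    2    3    2    4    3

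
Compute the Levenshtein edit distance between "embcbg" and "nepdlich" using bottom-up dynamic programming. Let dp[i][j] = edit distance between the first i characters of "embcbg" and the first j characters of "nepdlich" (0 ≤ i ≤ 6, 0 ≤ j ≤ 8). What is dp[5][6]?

5

   ''  n  e  p  d  l  i  c  h
''  0  1  2  3  4  5  6  7  8
 e  1  1  1  2  3  4  5  6  7
 m  2  2  2  2  3  4  5  6  7
 b  3  3  3  3  3  4  5  6  7
 c  4  4  4  4  4  4  5  5  6
 b  5  5  5  5  5  5  5  6  6
 g  6  6  6  6  6  6  6  6  7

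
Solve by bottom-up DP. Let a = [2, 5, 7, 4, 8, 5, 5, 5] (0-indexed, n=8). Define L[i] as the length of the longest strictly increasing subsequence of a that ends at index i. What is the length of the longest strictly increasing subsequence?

   i    0    1    2    3    4    5    6    7
a[i]    2    5    7    4    8    5    5    5
L[i]    1    2    3    2    4    3    3    3

4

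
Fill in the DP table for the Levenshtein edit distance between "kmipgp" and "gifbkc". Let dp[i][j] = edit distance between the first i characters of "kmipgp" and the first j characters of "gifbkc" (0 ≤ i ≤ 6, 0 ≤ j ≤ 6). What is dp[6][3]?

5

   ''  g  i  f  b  k  c
''  0  1  2  3  4  5  6
 k  1  1  2  3  4  4  5
 m  2  2  2  3  4  5  5
 i  3  3  2  3  4  5  6
 p  4  4  3  3  4  5  6
 g  5  4  4  4  4  5  6
 p  6  5  5  5  5  5  6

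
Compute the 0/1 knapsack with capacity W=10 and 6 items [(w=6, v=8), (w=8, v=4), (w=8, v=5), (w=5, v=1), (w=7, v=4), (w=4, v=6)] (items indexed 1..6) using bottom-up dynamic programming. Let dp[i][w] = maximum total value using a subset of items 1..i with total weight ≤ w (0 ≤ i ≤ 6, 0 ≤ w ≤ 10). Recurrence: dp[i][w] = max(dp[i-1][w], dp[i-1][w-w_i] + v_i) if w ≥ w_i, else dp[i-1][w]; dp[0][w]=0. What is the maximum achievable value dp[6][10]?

14

i\w   0   1   2   3   4   5   6   7   8   9  10
  0   0   0   0   0   0   0   0   0   0   0   0
  1   0   0   0   0   0   0   8   8   8   8   8
  2   0   0   0   0   0   0   8   8   8   8   8
  3   0   0   0   0   0   0   8   8   8   8   8
  4   0   0   0   0   0   1   8   8   8   8   8
  5   0   0   0   0   0   1   8   8   8   8   8
  6   0   0   0   0   6   6   8   8   8   8  14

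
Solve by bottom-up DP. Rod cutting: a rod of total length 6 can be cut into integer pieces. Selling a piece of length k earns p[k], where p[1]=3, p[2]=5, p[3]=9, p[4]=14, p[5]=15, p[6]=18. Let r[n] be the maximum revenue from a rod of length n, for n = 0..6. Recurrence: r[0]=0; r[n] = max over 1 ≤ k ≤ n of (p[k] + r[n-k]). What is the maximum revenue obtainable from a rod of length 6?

   n    0    1    2    3    4    5    6
r[n]    0    3    6    9   14   17   20

20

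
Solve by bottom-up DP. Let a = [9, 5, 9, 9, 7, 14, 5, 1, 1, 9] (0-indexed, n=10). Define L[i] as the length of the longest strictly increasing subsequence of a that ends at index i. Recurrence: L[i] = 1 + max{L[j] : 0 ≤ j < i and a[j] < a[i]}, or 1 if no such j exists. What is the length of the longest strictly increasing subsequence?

3

   i    0    1    2    3    4    5    6    7    8    9
a[i]    9    5    9    9    7   14    5    1    1    9
L[i]    1    1    2    2    2    3    1    1    1    3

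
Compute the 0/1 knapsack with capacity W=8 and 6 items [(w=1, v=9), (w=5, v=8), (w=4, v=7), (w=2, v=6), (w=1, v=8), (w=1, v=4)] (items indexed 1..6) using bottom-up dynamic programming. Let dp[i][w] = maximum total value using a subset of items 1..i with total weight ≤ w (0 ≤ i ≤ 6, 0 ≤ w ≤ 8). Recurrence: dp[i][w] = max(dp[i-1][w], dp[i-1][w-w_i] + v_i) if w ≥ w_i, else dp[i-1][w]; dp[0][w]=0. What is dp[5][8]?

i\w   0   1   2   3   4   5   6   7   8
  0   0   0   0   0   0   0   0   0   0
  1   0   9   9   9   9   9   9   9   9
  2   0   9   9   9   9   9  17  17  17
  3   0   9   9   9   9  16  17  17  17
  4   0   9   9  15  15  16  17  22  23
  5   0   9  17  17  23  23  24  25  30
  6   0   9  17  21  23  27  27  28  30

30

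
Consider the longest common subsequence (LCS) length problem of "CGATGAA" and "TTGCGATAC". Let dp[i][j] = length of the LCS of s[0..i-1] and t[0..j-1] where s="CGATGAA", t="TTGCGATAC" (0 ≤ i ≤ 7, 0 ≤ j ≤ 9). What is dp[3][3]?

1

   ''  T  T  G  C  G  A  T  A  C
''  0  0  0  0  0  0  0  0  0  0
 C  0  0  0  0  1  1  1  1  1  1
 G  0  0  0  1  1  2  2  2  2  2
 A  0  0  0  1  1  2  3  3  3  3
 T  0  1  1  1  1  2  3  4  4  4
 G  0  1  1  2  2  2  3  4  4  4
 A  0  1  1  2  2  2  3  4  5  5
 A  0  1  1  2  2  2  3  4  5  5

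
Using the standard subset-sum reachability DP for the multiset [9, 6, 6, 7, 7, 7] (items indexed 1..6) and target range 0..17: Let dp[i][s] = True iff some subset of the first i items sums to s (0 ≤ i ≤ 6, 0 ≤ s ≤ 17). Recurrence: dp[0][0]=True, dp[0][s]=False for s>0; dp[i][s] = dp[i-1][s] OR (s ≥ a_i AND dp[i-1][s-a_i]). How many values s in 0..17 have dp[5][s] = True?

i\s   0   1   2   3   4   5   6   7   8   9  10  11  12  13  14  15  16  17
  0   T   F   F   F   F   F   F   F   F   F   F   F   F   F   F   F   F   F
  1   T   F   F   F   F   F   F   F   F   T   F   F   F   F   F   F   F   F
  2   T   F   F   F   F   F   T   F   F   T   F   F   F   F   F   T   F   F
  3   T   F   F   F   F   F   T   F   F   T   F   F   T   F   F   T   F   F
  4   T   F   F   F   F   F   T   T   F   T   F   F   T   T   F   T   T   F
  5   T   F   F   F   F   F   T   T   F   T   F   F   T   T   T   T   T   F
  6   T   F   F   F   F   F   T   T   F   T   F   F   T   T   T   T   T   F

9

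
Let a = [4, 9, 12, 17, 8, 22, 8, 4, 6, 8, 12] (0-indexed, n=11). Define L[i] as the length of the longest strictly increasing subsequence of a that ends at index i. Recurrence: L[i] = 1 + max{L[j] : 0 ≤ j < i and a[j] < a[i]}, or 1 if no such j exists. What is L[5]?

   i    0    1    2    3    4    5    6    7    8    9   10
a[i]    4    9   12   17    8   22    8    4    6    8   12
L[i]    1    2    3    4    2    5    2    1    2    3    4

5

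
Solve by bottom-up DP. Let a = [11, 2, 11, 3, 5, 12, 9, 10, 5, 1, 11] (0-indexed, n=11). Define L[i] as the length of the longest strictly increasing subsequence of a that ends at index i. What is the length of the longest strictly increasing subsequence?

   i    0    1    2    3    4    5    6    7    8    9   10
a[i]   11    2   11    3    5   12    9   10    5    1   11
L[i]    1    1    2    2    3    4    4    5    3    1    6

6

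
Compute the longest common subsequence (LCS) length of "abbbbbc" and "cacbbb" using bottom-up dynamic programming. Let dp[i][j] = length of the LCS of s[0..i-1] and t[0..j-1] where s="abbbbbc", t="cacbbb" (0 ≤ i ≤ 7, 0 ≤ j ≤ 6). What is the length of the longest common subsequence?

4

   ''  c  a  c  b  b  b
''  0  0  0  0  0  0  0
 a  0  0  1  1  1  1  1
 b  0  0  1  1  2  2  2
 b  0  0  1  1  2  3  3
 b  0  0  1  1  2  3  4
 b  0  0  1  1  2  3  4
 b  0  0  1  1  2  3  4
 c  0  1  1  2  2  3  4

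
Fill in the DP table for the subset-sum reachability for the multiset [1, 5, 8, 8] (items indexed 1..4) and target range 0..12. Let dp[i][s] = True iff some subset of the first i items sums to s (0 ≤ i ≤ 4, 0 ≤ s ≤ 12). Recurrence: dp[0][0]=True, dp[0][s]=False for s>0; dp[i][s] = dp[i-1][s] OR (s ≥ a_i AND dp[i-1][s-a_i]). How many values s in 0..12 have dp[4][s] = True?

i\s   0   1   2   3   4   5   6   7   8   9  10  11  12
  0   T   F   F   F   F   F   F   F   F   F   F   F   F
  1   T   T   F   F   F   F   F   F   F   F   F   F   F
  2   T   T   F   F   F   T   T   F   F   F   F   F   F
  3   T   T   F   F   F   T   T   F   T   T   F   F   F
  4   T   T   F   F   F   T   T   F   T   T   F   F   F

6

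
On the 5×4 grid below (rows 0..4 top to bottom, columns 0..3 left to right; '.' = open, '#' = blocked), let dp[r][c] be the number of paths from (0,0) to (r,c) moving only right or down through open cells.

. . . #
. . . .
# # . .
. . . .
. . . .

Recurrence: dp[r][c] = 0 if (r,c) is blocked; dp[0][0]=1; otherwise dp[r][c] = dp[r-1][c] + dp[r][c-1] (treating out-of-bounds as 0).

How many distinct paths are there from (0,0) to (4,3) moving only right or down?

12

r\c   0   1   2   3
  0   1   1   1   0
  1   1   2   3   3
  2   0   0   3   6
  3   0   0   3   9
  4   0   0   3  12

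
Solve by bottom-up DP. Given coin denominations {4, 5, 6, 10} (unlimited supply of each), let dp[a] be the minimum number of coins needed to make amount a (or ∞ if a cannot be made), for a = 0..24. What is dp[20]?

2

 a  0  1  2  3  4  5  6  7  8  9 10 11 12 13 14 15 16 17 18 19 20 21 22 23 24
dp  0  -  -  -  1  1  1  -  2  2  1  2  2  3  2  2  2  3  3  3  2  3  3  4  3
(- denotes ∞ / unreachable)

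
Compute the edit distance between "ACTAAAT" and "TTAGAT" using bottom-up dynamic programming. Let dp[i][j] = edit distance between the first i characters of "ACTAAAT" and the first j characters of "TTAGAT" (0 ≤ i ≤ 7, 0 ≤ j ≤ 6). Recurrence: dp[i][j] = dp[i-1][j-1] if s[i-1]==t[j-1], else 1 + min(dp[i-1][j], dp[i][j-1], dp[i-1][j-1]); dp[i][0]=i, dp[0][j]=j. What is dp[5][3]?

3

   ''  T  T  A  G  A  T
''  0  1  2  3  4  5  6
 A  1  1  2  2  3  4  5
 C  2  2  2  3  3  4  5
 T  3  2  2  3  4  4  4
 A  4  3  3  2  3  4  5
 A  5  4  4  3  3  3  4
 A  6  5  5  4  4  3  4
 T  7  6  5  5  5  4  3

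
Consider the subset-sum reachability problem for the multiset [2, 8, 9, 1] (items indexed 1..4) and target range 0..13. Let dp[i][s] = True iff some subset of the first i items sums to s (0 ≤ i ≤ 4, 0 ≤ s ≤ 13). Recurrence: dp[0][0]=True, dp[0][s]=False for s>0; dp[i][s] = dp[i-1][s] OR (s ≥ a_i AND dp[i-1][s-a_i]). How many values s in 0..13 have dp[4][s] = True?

9

i\s   0   1   2   3   4   5   6   7   8   9  10  11  12  13
  0   T   F   F   F   F   F   F   F   F   F   F   F   F   F
  1   T   F   T   F   F   F   F   F   F   F   F   F   F   F
  2   T   F   T   F   F   F   F   F   T   F   T   F   F   F
  3   T   F   T   F   F   F   F   F   T   T   T   T   F   F
  4   T   T   T   T   F   F   F   F   T   T   T   T   T   F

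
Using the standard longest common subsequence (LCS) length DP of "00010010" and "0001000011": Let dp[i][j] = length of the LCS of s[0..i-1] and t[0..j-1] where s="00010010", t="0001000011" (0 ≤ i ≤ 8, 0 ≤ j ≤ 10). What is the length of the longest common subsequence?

7

   ''  0  0  0  1  0  0  0  0  1  1
''  0  0  0  0  0  0  0  0  0  0  0
 0  0  1  1  1  1  1  1  1  1  1  1
 0  0  1  2  2  2  2  2  2  2  2  2
 0  0  1  2  3  3  3  3  3  3  3  3
 1  0  1  2  3  4  4  4  4  4  4  4
 0  0  1  2  3  4  5  5  5  5  5  5
 0  0  1  2  3  4  5  6  6  6  6  6
 1  0  1  2  3  4  5  6  6  6  7  7
 0  0  1  2  3  4  5  6  7  7  7  7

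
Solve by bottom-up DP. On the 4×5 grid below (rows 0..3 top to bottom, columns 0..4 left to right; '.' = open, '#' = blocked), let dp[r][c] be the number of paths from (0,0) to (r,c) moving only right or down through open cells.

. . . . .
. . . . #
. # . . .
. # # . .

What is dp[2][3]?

r\c   0   1   2   3   4
  0   1   1   1   1   1
  1   1   2   3   4   0
  2   1   0   3   7   7
  3   1   0   0   7  14

7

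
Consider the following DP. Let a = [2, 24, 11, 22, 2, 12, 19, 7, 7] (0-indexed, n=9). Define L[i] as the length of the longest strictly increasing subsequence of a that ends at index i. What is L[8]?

   i    0    1    2    3    4    5    6    7    8
a[i]    2   24   11   22    2   12   19    7    7
L[i]    1    2    2    3    1    3    4    2    2

2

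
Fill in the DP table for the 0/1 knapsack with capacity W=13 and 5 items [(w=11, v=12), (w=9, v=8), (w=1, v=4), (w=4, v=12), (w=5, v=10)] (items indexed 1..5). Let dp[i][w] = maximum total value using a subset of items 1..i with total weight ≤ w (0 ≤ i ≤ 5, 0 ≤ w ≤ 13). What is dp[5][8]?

16

i\w   0   1   2   3   4   5   6   7   8   9  10  11  12  13
  0   0   0   0   0   0   0   0   0   0   0   0   0   0   0
  1   0   0   0   0   0   0   0   0   0   0   0  12  12  12
  2   0   0   0   0   0   0   0   0   0   8   8  12  12  12
  3   0   4   4   4   4   4   4   4   4   8  12  12  16  16
  4   0   4   4   4  12  16  16  16  16  16  16  16  16  20
  5   0   4   4   4  12  16  16  16  16  22  26  26  26  26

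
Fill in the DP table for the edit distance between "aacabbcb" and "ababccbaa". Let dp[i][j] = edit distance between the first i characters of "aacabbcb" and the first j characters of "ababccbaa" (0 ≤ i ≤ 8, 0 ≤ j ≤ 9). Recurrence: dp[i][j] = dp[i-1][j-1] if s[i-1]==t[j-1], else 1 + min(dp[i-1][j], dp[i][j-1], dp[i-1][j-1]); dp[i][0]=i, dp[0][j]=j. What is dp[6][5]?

   ''  a  b  a  b  c  c  b  a  a
''  0  1  2  3  4  5  6  7  8  9
 a  1  0  1  2  3  4  5  6  7  8
 a  2  1  1  1  2  3  4  5  6  7
 c  3  2  2  2  2  2  3  4  5  6
 a  4  3  3  2  3  3  3  4  4  5
 b  5  4  3  3  2  3  4  3  4  5
 b  6  5  4  4  3  3  4  4  4  5
 c  7  6  5  5  4  3  3  4  5  5
 b  8  7  6  6  5  4  4  3  4  5

3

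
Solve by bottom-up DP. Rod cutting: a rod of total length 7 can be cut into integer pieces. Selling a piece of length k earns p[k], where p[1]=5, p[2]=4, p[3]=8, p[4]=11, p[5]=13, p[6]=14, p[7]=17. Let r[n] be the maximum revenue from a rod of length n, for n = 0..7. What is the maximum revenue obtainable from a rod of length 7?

35

   n    0    1    2    3    4    5    6    7
r[n]    0    5   10   15   20   25   30   35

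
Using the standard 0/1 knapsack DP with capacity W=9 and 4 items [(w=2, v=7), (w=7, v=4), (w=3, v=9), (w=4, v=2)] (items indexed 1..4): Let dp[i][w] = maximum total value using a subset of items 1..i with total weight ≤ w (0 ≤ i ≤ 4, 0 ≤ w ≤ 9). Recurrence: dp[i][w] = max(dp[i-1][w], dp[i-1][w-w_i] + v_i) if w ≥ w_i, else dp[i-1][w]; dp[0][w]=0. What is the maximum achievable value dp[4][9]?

i\w   0   1   2   3   4   5   6   7   8   9
  0   0   0   0   0   0   0   0   0   0   0
  1   0   0   7   7   7   7   7   7   7   7
  2   0   0   7   7   7   7   7   7   7  11
  3   0   0   7   9   9  16  16  16  16  16
  4   0   0   7   9   9  16  16  16  16  18

18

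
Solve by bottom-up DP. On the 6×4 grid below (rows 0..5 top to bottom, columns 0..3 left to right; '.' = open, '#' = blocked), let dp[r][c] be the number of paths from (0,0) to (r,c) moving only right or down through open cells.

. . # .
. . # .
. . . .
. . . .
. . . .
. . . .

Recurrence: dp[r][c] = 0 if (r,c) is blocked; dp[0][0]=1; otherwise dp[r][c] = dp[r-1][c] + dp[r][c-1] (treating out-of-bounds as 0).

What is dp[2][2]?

3

r\c   0   1   2   3
  0   1   1   0   0
  1   1   2   0   0
  2   1   3   3   3
  3   1   4   7  10
  4   1   5  12  22
  5   1   6  18  40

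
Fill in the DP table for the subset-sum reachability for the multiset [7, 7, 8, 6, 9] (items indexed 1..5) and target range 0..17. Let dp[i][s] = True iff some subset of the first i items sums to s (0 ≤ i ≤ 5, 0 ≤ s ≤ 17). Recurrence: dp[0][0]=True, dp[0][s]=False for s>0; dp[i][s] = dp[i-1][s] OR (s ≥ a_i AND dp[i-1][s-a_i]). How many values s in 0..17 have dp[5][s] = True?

10

i\s   0   1   2   3   4   5   6   7   8   9  10  11  12  13  14  15  16  17
  0   T   F   F   F   F   F   F   F   F   F   F   F   F   F   F   F   F   F
  1   T   F   F   F   F   F   F   T   F   F   F   F   F   F   F   F   F   F
  2   T   F   F   F   F   F   F   T   F   F   F   F   F   F   T   F   F   F
  3   T   F   F   F   F   F   F   T   T   F   F   F   F   F   T   T   F   F
  4   T   F   F   F   F   F   T   T   T   F   F   F   F   T   T   T   F   F
  5   T   F   F   F   F   F   T   T   T   T   F   F   F   T   T   T   T   T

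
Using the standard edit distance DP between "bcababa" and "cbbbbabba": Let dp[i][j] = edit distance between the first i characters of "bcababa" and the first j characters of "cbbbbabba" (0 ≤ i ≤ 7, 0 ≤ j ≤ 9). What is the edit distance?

   ''  c  b  b  b  b  a  b  b  a
''  0  1  2  3  4  5  6  7  8  9
 b  1  1  1  2  3  4  5  6  7  8
 c  2  1  2  2  3  4  5  6  7  8
 a  3  2  2  3  3  4  4  5  6  7
 b  4  3  2  2  3  3  4  4  5  6
 a  5  4  3  3  3  4  3  4  5  5
 b  6  5  4  3  3  3  4  3  4  5
 a  7  6  5  4  4  4  3  4  4  4

4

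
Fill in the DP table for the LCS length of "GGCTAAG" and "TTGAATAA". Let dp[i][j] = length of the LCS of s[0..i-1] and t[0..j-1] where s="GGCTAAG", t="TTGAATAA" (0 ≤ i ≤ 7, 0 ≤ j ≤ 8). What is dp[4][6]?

2

   ''  T  T  G  A  A  T  A  A
''  0  0  0  0  0  0  0  0  0
 G  0  0  0  1  1  1  1  1  1
 G  0  0  0  1  1  1  1  1  1
 C  0  0  0  1  1  1  1  1  1
 T  0  1  1  1  1  1  2  2  2
 A  0  1  1  1  2  2  2  3  3
 A  0  1  1  1  2  3  3  3  4
 G  0  1  1  2  2  3  3  3  4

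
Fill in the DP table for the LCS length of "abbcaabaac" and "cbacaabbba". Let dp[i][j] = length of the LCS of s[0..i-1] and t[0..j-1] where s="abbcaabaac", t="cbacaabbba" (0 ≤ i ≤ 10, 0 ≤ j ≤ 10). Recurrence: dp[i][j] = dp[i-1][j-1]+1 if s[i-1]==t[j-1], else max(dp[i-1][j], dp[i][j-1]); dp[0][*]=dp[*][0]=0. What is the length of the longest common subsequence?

6

   ''  c  b  a  c  a  a  b  b  b  a
''  0  0  0  0  0  0  0  0  0  0  0
 a  0  0  0  1  1  1  1  1  1  1  1
 b  0  0  1  1  1  1  1  2  2  2  2
 b  0  0  1  1  1  1  1  2  3  3  3
 c  0  1  1  1  2  2  2  2  3  3  3
 a  0  1  1  2  2  3  3  3  3  3  4
 a  0  1  1  2  2  3  4  4  4  4  4
 b  0  1  2  2  2  3  4  5  5  5  5
 a  0  1  2  3  3  3  4  5  5  5  6
 a  0  1  2  3  3  4  4  5  5  5  6
 c  0  1  2  3  4  4  4  5  5  5  6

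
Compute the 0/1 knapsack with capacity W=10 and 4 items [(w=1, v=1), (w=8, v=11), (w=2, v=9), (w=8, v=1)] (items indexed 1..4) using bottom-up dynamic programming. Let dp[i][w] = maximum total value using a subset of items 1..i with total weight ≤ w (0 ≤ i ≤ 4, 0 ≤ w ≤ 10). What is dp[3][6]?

i\w   0   1   2   3   4   5   6   7   8   9  10
  0   0   0   0   0   0   0   0   0   0   0   0
  1   0   1   1   1   1   1   1   1   1   1   1
  2   0   1   1   1   1   1   1   1  11  12  12
  3   0   1   9  10  10  10  10  10  11  12  20
  4   0   1   9  10  10  10  10  10  11  12  20

10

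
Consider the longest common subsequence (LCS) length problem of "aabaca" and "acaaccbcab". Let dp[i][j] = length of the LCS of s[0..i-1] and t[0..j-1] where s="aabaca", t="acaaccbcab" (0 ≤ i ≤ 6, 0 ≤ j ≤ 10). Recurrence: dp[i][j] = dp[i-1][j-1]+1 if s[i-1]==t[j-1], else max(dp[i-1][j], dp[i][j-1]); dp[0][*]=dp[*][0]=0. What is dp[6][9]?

   ''  a  c  a  a  c  c  b  c  a  b
''  0  0  0  0  0  0  0  0  0  0  0
 a  0  1  1  1  1  1  1  1  1  1  1
 a  0  1  1  2  2  2  2  2  2  2  2
 b  0  1  1  2  2  2  2  3  3  3  3
 a  0  1  1  2  3  3  3  3  3  4  4
 c  0  1  2  2  3  4  4  4  4  4  4
 a  0  1  2  3  3  4  4  4  4  5  5

5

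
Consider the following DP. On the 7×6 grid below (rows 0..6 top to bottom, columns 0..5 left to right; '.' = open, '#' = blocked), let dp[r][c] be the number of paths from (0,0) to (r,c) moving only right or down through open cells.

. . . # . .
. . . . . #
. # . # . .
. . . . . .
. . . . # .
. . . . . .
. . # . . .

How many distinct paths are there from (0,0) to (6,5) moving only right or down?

67

r\c   0   1   2   3   4   5
  0   1   1   1   0   0   0
  1   1   2   3   3   3   0
  2   1   0   3   0   3   3
  3   1   1   4   4   7  10
  4   1   2   6  10   0  10
  5   1   3   9  19  19  29
  6   1   4   0  19  38  67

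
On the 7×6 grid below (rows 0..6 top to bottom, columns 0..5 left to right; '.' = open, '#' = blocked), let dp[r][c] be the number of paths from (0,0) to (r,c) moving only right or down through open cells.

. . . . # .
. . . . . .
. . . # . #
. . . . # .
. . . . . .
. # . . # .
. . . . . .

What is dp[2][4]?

4

r\c   0   1   2   3   4   5
  0   1   1   1   1   0   0
  1   1   2   3   4   4   4
  2   1   3   6   0   4   0
  3   1   4  10  10   0   0
  4   1   5  15  25  25  25
  5   1   0  15  40   0  25
  6   1   1  16  56  56  81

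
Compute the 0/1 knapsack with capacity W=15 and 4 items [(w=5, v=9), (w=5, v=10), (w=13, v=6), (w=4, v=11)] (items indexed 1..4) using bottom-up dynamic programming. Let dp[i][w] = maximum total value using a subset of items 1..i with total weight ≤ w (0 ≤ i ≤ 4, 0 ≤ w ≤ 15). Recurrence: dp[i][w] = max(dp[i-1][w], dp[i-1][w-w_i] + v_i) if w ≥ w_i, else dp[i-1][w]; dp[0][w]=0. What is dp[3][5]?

i\w   0   1   2   3   4   5   6   7   8   9  10  11  12  13  14  15
  0   0   0   0   0   0   0   0   0   0   0   0   0   0   0   0   0
  1   0   0   0   0   0   9   9   9   9   9   9   9   9   9   9   9
  2   0   0   0   0   0  10  10  10  10  10  19  19  19  19  19  19
  3   0   0   0   0   0  10  10  10  10  10  19  19  19  19  19  19
  4   0   0   0   0  11  11  11  11  11  21  21  21  21  21  30  30

10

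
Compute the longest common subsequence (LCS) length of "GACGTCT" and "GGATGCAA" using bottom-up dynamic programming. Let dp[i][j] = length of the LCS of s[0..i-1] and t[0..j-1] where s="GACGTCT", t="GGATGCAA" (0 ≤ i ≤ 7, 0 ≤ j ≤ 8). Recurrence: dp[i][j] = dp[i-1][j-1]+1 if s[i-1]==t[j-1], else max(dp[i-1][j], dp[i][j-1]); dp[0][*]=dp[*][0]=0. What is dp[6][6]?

   ''  G  G  A  T  G  C  A  A
''  0  0  0  0  0  0  0  0  0
 G  0  1  1  1  1  1  1  1  1
 A  0  1  1  2  2  2  2  2  2
 C  0  1  1  2  2  2  3  3  3
 G  0  1  2  2  2  3  3  3  3
 T  0  1  2  2  3  3  3  3  3
 C  0  1  2  2  3  3  4  4  4
 T  0  1  2  2  3  3  4  4  4

4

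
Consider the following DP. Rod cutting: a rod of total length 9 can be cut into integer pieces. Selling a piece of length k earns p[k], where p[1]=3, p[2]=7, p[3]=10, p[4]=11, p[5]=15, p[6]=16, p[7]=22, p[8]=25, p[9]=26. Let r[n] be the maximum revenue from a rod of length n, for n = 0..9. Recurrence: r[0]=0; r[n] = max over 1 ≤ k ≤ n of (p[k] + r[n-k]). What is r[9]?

31

   n    0    1    2    3    4    5    6    7    8    9
r[n]    0    3    7   10   14   17   21   24   28   31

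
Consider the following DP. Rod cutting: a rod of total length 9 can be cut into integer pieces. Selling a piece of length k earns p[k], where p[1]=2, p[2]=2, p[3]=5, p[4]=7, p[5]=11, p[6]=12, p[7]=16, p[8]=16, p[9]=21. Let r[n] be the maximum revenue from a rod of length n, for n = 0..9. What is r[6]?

   n    0    1    2    3    4    5    6    7    8    9
r[n]    0    2    4    6    8   11   13   16   18   21

13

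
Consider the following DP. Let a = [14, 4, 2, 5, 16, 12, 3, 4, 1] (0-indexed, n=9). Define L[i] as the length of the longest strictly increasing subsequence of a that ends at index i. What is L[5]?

3

   i    0    1    2    3    4    5    6    7    8
a[i]   14    4    2    5   16   12    3    4    1
L[i]    1    1    1    2    3    3    2    3    1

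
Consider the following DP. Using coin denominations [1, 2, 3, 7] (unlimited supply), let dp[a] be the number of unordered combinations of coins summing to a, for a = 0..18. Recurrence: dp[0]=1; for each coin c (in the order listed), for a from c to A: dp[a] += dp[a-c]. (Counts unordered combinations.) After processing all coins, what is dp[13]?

28

after  coin     0     1     2     3     4     5     6     7     8     9    10    11    12    13    14    15    16    17    18
          1     1     1     1     1     1     1     1     1     1     1     1     1     1     1     1     1     1     1     1
          2     1     1     2     2     3     3     4     4     5     5     6     6     7     7     8     8     9     9    10
          3     1     1     2     3     4     5     7     8    10    12    14    16    19    21    24    27    30    33    37
          7     1     1     2     3     4     5     7     9    11    14    17    20    24    28    33    38    44    50    57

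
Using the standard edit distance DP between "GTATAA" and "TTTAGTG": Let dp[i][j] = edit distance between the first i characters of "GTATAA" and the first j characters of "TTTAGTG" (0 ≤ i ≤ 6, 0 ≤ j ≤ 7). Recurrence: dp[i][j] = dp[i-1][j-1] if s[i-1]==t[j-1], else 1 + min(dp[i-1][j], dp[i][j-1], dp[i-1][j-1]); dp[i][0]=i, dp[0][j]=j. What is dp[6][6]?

   ''  T  T  T  A  G  T  G
''  0  1  2  3  4  5  6  7
 G  1  1  2  3  4  4  5  6
 T  2  1  1  2  3  4  4  5
 A  3  2  2  2  2  3  4  5
 T  4  3  2  2  3  3  3  4
 A  5  4  3  3  2  3  4  4
 A  6  5  4  4  3  3  4  5

4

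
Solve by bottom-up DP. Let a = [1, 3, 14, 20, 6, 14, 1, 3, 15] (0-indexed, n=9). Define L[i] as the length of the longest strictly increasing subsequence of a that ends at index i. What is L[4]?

3

   i    0    1    2    3    4    5    6    7    8
a[i]    1    3   14   20    6   14    1    3   15
L[i]    1    2    3    4    3    4    1    2    5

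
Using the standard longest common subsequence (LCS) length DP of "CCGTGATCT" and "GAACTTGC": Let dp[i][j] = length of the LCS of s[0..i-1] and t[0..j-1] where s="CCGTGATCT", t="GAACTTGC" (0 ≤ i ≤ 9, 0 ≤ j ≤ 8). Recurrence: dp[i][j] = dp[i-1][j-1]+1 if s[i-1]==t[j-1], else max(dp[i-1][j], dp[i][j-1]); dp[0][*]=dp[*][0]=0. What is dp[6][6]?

2

   ''  G  A  A  C  T  T  G  C
''  0  0  0  0  0  0  0  0  0
 C  0  0  0  0  1  1  1  1  1
 C  0  0  0  0  1  1  1  1  2
 G  0  1  1  1  1  1  1  2  2
 T  0  1  1  1  1  2  2  2  2
 G  0  1  1  1  1  2  2  3  3
 A  0  1  2  2  2  2  2  3  3
 T  0  1  2  2  2  3  3  3  3
 C  0  1  2  2  3  3  3  3  4
 T  0  1  2  2  3  4  4  4  4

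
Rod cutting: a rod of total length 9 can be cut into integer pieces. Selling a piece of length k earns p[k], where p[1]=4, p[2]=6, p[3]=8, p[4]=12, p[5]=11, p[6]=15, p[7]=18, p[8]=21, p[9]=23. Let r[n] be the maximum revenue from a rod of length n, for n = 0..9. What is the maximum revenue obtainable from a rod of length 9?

36

   n    0    1    2    3    4    5    6    7    8    9
r[n]    0    4    8   12   16   20   24   28   32   36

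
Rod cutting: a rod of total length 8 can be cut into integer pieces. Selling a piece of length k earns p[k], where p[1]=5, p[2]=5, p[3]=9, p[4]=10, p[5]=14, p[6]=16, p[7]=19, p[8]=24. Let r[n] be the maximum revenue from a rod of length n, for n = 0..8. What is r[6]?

30

   n    0    1    2    3    4    5    6    7    8
r[n]    0    5   10   15   20   25   30   35   40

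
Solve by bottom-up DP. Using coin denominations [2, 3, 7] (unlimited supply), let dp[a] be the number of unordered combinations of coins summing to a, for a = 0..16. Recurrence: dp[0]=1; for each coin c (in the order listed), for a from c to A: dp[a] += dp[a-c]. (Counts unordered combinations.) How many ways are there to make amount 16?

after  coin     0     1     2     3     4     5     6     7     8     9    10    11    12    13    14    15    16
          2     1     0     1     0     1     0     1     0     1     0     1     0     1     0     1     0     1
          3     1     0     1     1     1     1     2     1     2     2     2     2     3     2     3     3     3
          7     1     0     1     1     1     1     2     2     2     3     3     3     4     4     5     5     6

6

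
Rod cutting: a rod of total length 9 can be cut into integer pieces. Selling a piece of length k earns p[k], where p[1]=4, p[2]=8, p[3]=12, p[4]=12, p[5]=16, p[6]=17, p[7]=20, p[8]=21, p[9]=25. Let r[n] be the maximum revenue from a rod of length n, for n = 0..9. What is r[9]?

36

   n    0    1    2    3    4    5    6    7    8    9
r[n]    0    4    8   12   16   20   24   28   32   36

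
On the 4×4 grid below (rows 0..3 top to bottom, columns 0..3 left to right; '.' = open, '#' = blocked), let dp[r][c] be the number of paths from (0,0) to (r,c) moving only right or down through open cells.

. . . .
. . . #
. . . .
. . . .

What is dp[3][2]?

r\c   0   1   2   3
  0   1   1   1   1
  1   1   2   3   0
  2   1   3   6   6
  3   1   4  10  16

10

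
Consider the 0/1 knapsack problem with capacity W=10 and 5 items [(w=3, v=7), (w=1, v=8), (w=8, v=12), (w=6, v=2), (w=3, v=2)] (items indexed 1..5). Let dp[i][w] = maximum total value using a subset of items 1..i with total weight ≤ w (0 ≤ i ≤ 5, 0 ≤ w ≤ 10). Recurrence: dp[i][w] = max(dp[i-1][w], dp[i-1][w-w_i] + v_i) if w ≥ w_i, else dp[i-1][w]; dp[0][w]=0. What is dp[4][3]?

8

i\w   0   1   2   3   4   5   6   7   8   9  10
  0   0   0   0   0   0   0   0   0   0   0   0
  1   0   0   0   7   7   7   7   7   7   7   7
  2   0   8   8   8  15  15  15  15  15  15  15
  3   0   8   8   8  15  15  15  15  15  20  20
  4   0   8   8   8  15  15  15  15  15  20  20
  5   0   8   8   8  15  15  15  17  17  20  20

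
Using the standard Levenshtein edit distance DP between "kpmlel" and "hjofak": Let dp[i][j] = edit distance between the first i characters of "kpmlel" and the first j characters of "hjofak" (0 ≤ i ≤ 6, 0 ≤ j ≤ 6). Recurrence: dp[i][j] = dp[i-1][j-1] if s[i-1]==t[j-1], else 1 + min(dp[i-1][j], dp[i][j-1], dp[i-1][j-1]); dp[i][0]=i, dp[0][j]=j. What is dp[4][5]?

5

   ''  h  j  o  f  a  k
''  0  1  2  3  4  5  6
 k  1  1  2  3  4  5  5
 p  2  2  2  3  4  5  6
 m  3  3  3  3  4  5  6
 l  4  4  4  4  4  5  6
 e  5  5  5  5  5  5  6
 l  6  6  6  6  6  6  6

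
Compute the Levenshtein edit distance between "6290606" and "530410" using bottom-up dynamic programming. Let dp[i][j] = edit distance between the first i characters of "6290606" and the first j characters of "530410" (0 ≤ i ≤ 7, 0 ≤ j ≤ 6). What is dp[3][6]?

   ''  5  3  0  4  1  0
''  0  1  2  3  4  5  6
 6  1  1  2  3  4  5  6
 2  2  2  2  3  4  5  6
 9  3  3  3  3  4  5  6
 0  4  4  4  3  4  5  5
 6  5  5  5  4  4  5  6
 0  6  6  6  5  5  5  5
 6  7  7  7  6  6  6  6

6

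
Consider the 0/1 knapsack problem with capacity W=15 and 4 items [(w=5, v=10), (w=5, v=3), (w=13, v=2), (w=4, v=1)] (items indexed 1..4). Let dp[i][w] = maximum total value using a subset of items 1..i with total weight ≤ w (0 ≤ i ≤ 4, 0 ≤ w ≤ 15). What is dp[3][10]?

i\w   0   1   2   3   4   5   6   7   8   9  10  11  12  13  14  15
  0   0   0   0   0   0   0   0   0   0   0   0   0   0   0   0   0
  1   0   0   0   0   0  10  10  10  10  10  10  10  10  10  10  10
  2   0   0   0   0   0  10  10  10  10  10  13  13  13  13  13  13
  3   0   0   0   0   0  10  10  10  10  10  13  13  13  13  13  13
  4   0   0   0   0   1  10  10  10  10  11  13  13  13  13  14  14

13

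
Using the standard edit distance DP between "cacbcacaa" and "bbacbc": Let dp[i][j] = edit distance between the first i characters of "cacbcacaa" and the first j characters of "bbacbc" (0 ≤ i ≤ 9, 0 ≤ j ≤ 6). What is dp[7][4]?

   ''  b  b  a  c  b  c
''  0  1  2  3  4  5  6
 c  1  1  2  3  3  4  5
 a  2  2  2  2  3  4  5
 c  3  3  3  3  2  3  4
 b  4  3  3  4  3  2  3
 c  5  4  4  4  4  3  2
 a  6  5  5  4  5  4  3
 c  7  6  6  5  4  5  4
 a  8  7  7  6  5  5  5
 a  9  8  8  7  6  6  6

4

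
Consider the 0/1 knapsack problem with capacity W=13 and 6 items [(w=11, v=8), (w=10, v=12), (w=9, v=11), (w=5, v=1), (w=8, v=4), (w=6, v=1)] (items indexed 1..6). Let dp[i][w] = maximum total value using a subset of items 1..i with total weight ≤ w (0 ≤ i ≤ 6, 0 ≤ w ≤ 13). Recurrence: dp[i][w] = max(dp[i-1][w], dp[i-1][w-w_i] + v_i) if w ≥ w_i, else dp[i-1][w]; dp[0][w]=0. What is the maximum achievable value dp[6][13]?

i\w   0   1   2   3   4   5   6   7   8   9  10  11  12  13
  0   0   0   0   0   0   0   0   0   0   0   0   0   0   0
  1   0   0   0   0   0   0   0   0   0   0   0   8   8   8
  2   0   0   0   0   0   0   0   0   0   0  12  12  12  12
  3   0   0   0   0   0   0   0   0   0  11  12  12  12  12
  4   0   0   0   0   0   1   1   1   1  11  12  12  12  12
  5   0   0   0   0   0   1   1   1   4  11  12  12  12  12
  6   0   0   0   0   0   1   1   1   4  11  12  12  12  12

12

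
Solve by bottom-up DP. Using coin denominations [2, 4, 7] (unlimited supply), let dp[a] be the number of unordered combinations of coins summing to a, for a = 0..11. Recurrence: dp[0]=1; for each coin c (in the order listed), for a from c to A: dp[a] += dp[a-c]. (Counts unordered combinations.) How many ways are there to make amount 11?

2

after  coin     0     1     2     3     4     5     6     7     8     9    10    11
          2     1     0     1     0     1     0     1     0     1     0     1     0
          4     1     0     1     0     2     0     2     0     3     0     3     0
          7     1     0     1     0     2     0     2     1     3     1     3     2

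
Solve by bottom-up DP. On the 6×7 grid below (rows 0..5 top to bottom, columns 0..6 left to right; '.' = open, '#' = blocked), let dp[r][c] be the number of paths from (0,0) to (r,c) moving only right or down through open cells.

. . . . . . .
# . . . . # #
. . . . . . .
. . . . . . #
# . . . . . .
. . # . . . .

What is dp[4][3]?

15

r\c   0   1   2   3   4   5   6
  0   1   1   1   1   1   1   1
  1   0   1   2   3   4   0   0
  2   0   1   3   6  10  10  10
  3   0   1   4  10  20  30   0
  4   0   1   5  15  35  65  65
  5   0   1   0  15  50 115 180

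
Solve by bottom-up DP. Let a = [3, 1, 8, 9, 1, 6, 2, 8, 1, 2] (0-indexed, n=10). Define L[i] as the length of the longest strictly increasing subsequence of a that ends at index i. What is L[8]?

   i    0    1    2    3    4    5    6    7    8    9
a[i]    3    1    8    9    1    6    2    8    1    2
L[i]    1    1    2    3    1    2    2    3    1    2

1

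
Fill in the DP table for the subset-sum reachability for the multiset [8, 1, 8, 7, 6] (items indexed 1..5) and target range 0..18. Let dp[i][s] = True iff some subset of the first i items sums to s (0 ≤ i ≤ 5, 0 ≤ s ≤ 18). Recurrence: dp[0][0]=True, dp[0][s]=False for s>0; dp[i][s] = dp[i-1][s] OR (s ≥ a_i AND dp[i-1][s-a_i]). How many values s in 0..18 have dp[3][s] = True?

i\s   0   1   2   3   4   5   6   7   8   9  10  11  12  13  14  15  16  17  18
  0   T   F   F   F   F   F   F   F   F   F   F   F   F   F   F   F   F   F   F
  1   T   F   F   F   F   F   F   F   T   F   F   F   F   F   F   F   F   F   F
  2   T   T   F   F   F   F   F   F   T   T   F   F   F   F   F   F   F   F   F
  3   T   T   F   F   F   F   F   F   T   T   F   F   F   F   F   F   T   T   F
  4   T   T   F   F   F   F   F   T   T   T   F   F   F   F   F   T   T   T   F
  5   T   T   F   F   F   F   T   T   T   T   F   F   F   T   T   T   T   T   F

6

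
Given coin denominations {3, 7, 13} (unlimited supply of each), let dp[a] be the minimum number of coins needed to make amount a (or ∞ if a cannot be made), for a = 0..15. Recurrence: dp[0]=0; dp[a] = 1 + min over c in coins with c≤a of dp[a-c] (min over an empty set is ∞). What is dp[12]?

4

 a  0  1  2  3  4  5  6  7  8  9 10 11 12 13 14 15
dp  0  -  -  1  -  -  2  1  -  3  2  -  4  1  2  5
(- denotes ∞ / unreachable)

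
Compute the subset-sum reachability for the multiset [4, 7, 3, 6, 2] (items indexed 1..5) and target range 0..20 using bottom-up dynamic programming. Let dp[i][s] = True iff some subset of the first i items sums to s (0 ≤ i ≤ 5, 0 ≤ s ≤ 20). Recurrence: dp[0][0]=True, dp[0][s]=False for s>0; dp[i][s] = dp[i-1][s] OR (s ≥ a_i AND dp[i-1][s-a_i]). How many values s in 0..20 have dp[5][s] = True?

20

i\s   0   1   2   3   4   5   6   7   8   9  10  11  12  13  14  15  16  17  18  19  20
  0   T   F   F   F   F   F   F   F   F   F   F   F   F   F   F   F   F   F   F   F   F
  1   T   F   F   F   T   F   F   F   F   F   F   F   F   F   F   F   F   F   F   F   F
  2   T   F   F   F   T   F   F   T   F   F   F   T   F   F   F   F   F   F   F   F   F
  3   T   F   F   T   T   F   F   T   F   F   T   T   F   F   T   F   F   F   F   F   F
  4   T   F   F   T   T   F   T   T   F   T   T   T   F   T   T   F   T   T   F   F   T
  5   T   F   T   T   T   T   T   T   T   T   T   T   T   T   T   T   T   T   T   T   T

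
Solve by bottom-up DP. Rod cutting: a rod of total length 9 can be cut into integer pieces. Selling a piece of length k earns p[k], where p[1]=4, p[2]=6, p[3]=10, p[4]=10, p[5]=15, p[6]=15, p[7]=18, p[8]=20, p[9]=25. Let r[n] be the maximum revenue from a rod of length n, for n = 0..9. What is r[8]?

32

   n    0    1    2    3    4    5    6    7    8    9
r[n]    0    4    8   12   16   20   24   28   32   36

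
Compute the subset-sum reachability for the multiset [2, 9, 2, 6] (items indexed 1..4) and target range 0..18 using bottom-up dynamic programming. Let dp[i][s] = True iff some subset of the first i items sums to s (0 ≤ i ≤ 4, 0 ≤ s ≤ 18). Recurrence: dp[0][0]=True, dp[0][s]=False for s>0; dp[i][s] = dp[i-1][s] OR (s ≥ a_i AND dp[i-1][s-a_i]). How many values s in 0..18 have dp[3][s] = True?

i\s   0   1   2   3   4   5   6   7   8   9  10  11  12  13  14  15  16  17  18
  0   T   F   F   F   F   F   F   F   F   F   F   F   F   F   F   F   F   F   F
  1   T   F   T   F   F   F   F   F   F   F   F   F   F   F   F   F   F   F   F
  2   T   F   T   F   F   F   F   F   F   T   F   T   F   F   F   F   F   F   F
  3   T   F   T   F   T   F   F   F   F   T   F   T   F   T   F   F   F   F   F
  4   T   F   T   F   T   F   T   F   T   T   T   T   F   T   F   T   F   T   F

6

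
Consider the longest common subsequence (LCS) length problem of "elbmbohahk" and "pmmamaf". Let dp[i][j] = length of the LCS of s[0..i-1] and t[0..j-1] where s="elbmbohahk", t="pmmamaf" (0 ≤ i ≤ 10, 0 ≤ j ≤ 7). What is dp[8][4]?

2

   ''  p  m  m  a  m  a  f
''  0  0  0  0  0  0  0  0
 e  0  0  0  0  0  0  0  0
 l  0  0  0  0  0  0  0  0
 b  0  0  0  0  0  0  0  0
 m  0  0  1  1  1  1  1  1
 b  0  0  1  1  1  1  1  1
 o  0  0  1  1  1  1  1  1
 h  0  0  1  1  1  1  1  1
 a  0  0  1  1  2  2  2  2
 h  0  0  1  1  2  2  2  2
 k  0  0  1  1  2  2  2  2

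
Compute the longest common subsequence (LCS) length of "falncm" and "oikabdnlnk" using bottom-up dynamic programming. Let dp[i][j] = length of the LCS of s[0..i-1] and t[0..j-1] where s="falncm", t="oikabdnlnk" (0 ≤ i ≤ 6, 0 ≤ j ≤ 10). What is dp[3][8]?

2

   ''  o  i  k  a  b  d  n  l  n  k
''  0  0  0  0  0  0  0  0  0  0  0
 f  0  0  0  0  0  0  0  0  0  0  0
 a  0  0  0  0  1  1  1  1  1  1  1
 l  0  0  0  0  1  1  1  1  2  2  2
 n  0  0  0  0  1  1  1  2  2  3  3
 c  0  0  0  0  1  1  1  2  2  3  3
 m  0  0  0  0  1  1  1  2  2  3  3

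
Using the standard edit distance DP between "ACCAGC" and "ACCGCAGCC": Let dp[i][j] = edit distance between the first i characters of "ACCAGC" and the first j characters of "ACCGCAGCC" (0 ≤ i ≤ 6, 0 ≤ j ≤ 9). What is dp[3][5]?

   ''  A  C  C  G  C  A  G  C  C
''  0  1  2  3  4  5  6  7  8  9
 A  1  0  1  2  3  4  5  6  7  8
 C  2  1  0  1  2  3  4  5  6  7
 C  3  2  1  0  1  2  3  4  5  6
 A  4  3  2  1  1  2  2  3  4  5
 G  5  4  3  2  1  2  3  2  3  4
 C  6  5  4  3  2  1  2  3  2  3

2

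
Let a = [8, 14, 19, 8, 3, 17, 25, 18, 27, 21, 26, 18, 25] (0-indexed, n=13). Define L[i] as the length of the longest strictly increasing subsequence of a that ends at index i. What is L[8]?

   i    0    1    2    3    4    5    6    7    8    9   10   11   12
a[i]    8   14   19    8    3   17   25   18   27   21   26   18   25
L[i]    1    2    3    1    1    3    4    4    5    5    6    4    6

5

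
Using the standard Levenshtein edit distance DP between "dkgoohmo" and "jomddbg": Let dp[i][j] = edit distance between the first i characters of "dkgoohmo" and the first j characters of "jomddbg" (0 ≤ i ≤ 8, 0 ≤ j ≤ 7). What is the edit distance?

   ''  j  o  m  d  d  b  g
''  0  1  2  3  4  5  6  7
 d  1  1  2  3  3  4  5  6
 k  2  2  2  3  4  4  5  6
 g  3  3  3  3  4  5  5  5
 o  4  4  3  4  4  5  6  6
 o  5  5  4  4  5  5  6  7
 h  6  6  5  5  5  6  6  7
 m  7  7  6  5  6  6  7  7
 o  8  8  7  6  6  7  7  8

8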